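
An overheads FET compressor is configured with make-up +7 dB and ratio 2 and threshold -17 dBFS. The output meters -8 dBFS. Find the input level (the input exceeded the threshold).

Remove make-up: -8 − 7 = -15 dBFS.
That's 2 dB above the -17 dBFS threshold.
Before 2:1 compression the overshoot was 2 × 2 = 4 dB, so input = -17 + 4 = -13 dBFS.

-13 dBFS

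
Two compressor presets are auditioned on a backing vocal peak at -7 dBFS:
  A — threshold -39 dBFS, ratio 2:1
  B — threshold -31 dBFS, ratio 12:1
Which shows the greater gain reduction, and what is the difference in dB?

A: overshoot 32 dB → output overshoot 16 dB → GR 16 dB.
B: overshoot 24 dB → output overshoot 2 dB → GR 22 dB.
B reduces 6 dB more.

B, by 6 dB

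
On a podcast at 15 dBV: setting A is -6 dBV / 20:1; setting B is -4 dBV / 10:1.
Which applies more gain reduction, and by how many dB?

A: overshoot 21 dB → output overshoot 1.05 dB → GR 19.95 dB.
B: overshoot 19 dB → output overshoot 1.9 dB → GR 17.1 dB.
A reduces 2.85 dB more.

A, by 2.85 dB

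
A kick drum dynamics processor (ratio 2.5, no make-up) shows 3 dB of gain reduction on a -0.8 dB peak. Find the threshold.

Input is 5 dB above T (since output overshoot × R = input overshoot: (-3.8 − T)·2.5 = -0.8 − T gives T = -5.8 dB).
Check: -5.8 + (-0.8 − (-5.8))/2.5 = -5.8 + 2 = -3.8 dB. ✓

-5.8 dB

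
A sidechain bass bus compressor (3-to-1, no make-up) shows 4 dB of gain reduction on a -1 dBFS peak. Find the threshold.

Gain reduction = -1 − (-5) = 4 dB; output overshoot = GR / (R − 1) = 4 / 2 = 2 dB.
Threshold = output − output overshoot = -5 − 2 = -7 dBFS.

-7 dBFS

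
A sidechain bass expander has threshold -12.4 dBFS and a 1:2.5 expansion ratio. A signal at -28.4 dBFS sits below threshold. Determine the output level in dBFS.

-52.4 dBFS

Undershoot = (-12.4) − (-28.4) = 16 dB.
At 1:2.5, that expands to 40 dB under threshold.
Output = -12.4 − 40 = -52.4 dBFS.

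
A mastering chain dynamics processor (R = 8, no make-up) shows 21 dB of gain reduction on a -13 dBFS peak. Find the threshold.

Let T be the threshold. Output overshoot = (input overshoot)/R, so -34 − T = (-13 − T)/8.
8·(-34 − T) = -13 − T → 7·T = -272 − (-13) = -259.
T = -259/7 = -37 dBFS.

-37 dBFS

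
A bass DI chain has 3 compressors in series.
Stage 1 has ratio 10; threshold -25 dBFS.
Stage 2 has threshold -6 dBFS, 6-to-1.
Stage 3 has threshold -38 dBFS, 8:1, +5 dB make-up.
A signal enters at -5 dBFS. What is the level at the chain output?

-31.125 dBFS

Stage 1: overshoot 20 dB → 20/10 = 2 dB → -23 dBFS.
Stage 2: below threshold (-23 ≤ -6); passes unchanged; output -23 dBFS.
Stage 3: -23 dBFS is 15 dB over -38 dBFS; at 8:1 that becomes 1.875 dB over, giving -36.125 dBFS; +5 dB make-up → -31.125 dBFS.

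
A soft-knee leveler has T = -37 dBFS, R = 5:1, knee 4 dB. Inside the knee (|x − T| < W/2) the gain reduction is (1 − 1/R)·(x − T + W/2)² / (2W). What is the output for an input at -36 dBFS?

x − T + W/2 = -36 − (-37) + 2 = 3.
GR = (1 − 1/5) × 3² / 8 = 0.8 × 9 / 8 = 0.9 dB.
Output = -36 − 0.9 = -36.9 dBFS.

-36.9 dBFS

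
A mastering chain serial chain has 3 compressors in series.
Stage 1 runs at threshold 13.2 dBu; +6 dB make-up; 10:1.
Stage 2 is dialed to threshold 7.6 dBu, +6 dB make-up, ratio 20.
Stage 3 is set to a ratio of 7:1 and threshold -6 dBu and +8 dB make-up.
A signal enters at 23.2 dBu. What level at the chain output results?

4.89 dBu

Stage 1: 23.2 dBu is 10 dB over 13.2 dBu; at 10:1 that becomes 1 dB over, giving 14.2 dBu; +6 dB make-up → 20.2 dBu.
Stage 2: 20.2 dBu is 12.6 dB over 7.6 dBu; at 20:1 that becomes 0.63 dB over, giving 8.23 dBu; +6 dB make-up → 14.23 dBu.
Stage 3: overshoot 20.23 dB → 20.23/7 = 2.89 dB → -3.11 dBu; +8 dB make-up → 4.89 dBu.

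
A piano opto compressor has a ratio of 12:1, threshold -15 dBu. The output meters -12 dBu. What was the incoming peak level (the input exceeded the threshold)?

Post-compression overshoot = -12 − (-15) = 3 dB.
Input overshoot = R × output overshoot = 36 dB → input = -15 + 36 = 21 dBu.

21 dBu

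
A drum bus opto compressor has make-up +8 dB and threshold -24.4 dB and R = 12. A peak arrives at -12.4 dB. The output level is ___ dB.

-12.4 dB sits 12 dB over threshold.
At 12:1 the overshoot is divided by 12, leaving 1 dB above threshold.
So the level is -24.4 + 1 = -23.4 dB; make-up adds 8 dB, giving -15.4 dB.

-15.4 dB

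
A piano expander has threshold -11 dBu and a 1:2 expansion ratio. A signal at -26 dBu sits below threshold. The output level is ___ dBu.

The input is 15 dB below the -11 dBu threshold.
A 1:2 expander multiplies undershoot by 2: 15 × 2 = 30 dB below threshold.
Output = -11 − 30 = -41 dBu.

-41 dBu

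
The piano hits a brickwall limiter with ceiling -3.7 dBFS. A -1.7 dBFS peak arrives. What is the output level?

A brickwall limiter is an ∞:1 compressor: any input above the ceiling is clamped to -3.7 dBFS.

-3.7 dBFS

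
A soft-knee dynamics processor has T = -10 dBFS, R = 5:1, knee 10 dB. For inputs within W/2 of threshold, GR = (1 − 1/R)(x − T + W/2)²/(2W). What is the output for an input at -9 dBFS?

x − T + W/2 = -9 − (-10) + 5 = 6.
GR = (1 − 1/5) × 6² / 20 = 0.8 × 36 / 20 = 1.44 dB.
Output = -9 − 1.44 = -10.44 dBFS.

-10.44 dBFS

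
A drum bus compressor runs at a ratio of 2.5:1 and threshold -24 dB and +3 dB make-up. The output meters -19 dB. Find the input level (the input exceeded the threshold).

-19 dB

Stripping the +3 dB make-up gives -22 dB at the gain stage.
The compressed level sits -22 − (-24) = 2 dB over threshold.
Before 2.5:1 compression the overshoot was 2 × 2.5 = 5 dB, so input = -24 + 5 = -19 dB.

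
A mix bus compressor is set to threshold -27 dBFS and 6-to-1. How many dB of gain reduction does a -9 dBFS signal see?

Overshoot = -9 − (-27) = 18 dB.
After 6:1 compression the overshoot becomes 18/6 = 3 dB.
Gain reduction = 18 − 3 = 15 dB.

15 dB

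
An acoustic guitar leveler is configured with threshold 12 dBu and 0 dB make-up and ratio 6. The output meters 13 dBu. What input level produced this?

Post-compression overshoot = 13 − 12 = 1 dB.
Before 6:1 compression the overshoot was 1 × 6 = 6 dB, so input = 12 + 6 = 18 dBu.

18 dBu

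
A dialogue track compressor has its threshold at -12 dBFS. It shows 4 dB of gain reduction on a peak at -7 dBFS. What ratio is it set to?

5:1

Input overshoot = -7 − (-12) = 5 dB.
Output overshoot = 5 − 4 = 1 dB.
Ratio = input overshoot / output overshoot = 5 / 1 = 5.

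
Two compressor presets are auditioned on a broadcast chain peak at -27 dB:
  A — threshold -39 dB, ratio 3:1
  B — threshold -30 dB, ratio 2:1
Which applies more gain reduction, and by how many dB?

A: 12 dB over, compressed to 4 dB over, so 8 dB of GR.
B: 3 dB over, compressed to 1.5 dB over, so 1.5 dB of GR.
Difference: 6.5 dB in favour of A.

A, by 6.5 dB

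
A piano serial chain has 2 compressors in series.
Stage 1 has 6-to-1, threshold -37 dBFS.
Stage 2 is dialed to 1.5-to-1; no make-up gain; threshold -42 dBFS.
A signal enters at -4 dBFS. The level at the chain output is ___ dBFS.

-35 dBFS

Stage 1: 33 dB above -37 dBFS, reduced 6:1 to 5.5 dB above → -31.5 dBFS.
Stage 2: 10.5 dB above -42 dBFS, reduced 1.5:1 to 7 dB above → -35 dBFS.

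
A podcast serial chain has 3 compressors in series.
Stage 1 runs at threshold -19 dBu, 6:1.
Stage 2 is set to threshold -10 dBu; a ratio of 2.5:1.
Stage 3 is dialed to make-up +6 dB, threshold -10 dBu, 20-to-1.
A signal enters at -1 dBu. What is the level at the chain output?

Stage 1: 18 dB above -19 dBu, reduced 6:1 to 3 dB above → -16 dBu.
Stage 2: -16 dBu is at or below the -10 dBu threshold — no compression; output -16 dBu.
Stage 3: -16 dBu ≤ -10 dBu, so stage 3 doesn't engage; make-up brings it to -10 dBu.

-10 dBu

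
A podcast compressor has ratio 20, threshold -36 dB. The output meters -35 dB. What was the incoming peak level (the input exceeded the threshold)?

-16 dB

The compressed level sits -35 − (-36) = 1 dB over threshold.
Input overshoot = R × output overshoot = 20 dB → input = -36 + 20 = -16 dB.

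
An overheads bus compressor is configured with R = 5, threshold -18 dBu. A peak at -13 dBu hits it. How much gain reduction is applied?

-13 dBu exceeds the threshold by 5 dB.
A 5:1 ratio leaves 1 dB of that excess.
GR = overshoot in − overshoot out = 5 − 1 = 4 dB.

4 dB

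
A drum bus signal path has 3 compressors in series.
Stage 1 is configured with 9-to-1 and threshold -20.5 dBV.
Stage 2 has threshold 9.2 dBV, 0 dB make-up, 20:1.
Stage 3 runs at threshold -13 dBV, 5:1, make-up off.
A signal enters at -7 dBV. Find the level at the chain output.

-19 dBV

Stage 1: 13.5 dB above -20.5 dBV, reduced 9:1 to 1.5 dB above → -19 dBV.
Stage 2: -19 dBV is at or below the 9.2 dBV threshold — no compression; output -19 dBV.
Stage 3: below threshold (-19 ≤ -13); passes unchanged; output -19 dBV.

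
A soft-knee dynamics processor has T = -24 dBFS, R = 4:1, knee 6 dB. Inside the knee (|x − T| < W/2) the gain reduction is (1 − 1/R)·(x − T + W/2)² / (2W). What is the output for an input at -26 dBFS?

-26.0625 dBFS

x − T + W/2 = -26 − (-24) + 3 = 1.
GR = (1 − 1/4) × 1² / 12 = 0.75 × 1 / 12 = 0.0625 dB.
Output = -26 − 0.0625 = -26.0625 dBFS.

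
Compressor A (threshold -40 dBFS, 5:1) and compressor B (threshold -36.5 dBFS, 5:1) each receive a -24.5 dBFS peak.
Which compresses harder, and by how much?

A: GR = 15.5 − 15.5/5 = 12.4 dB.
B: GR = 12 − 12/5 = 9.6 dB.
A applies 2.8 dB more gain reduction.

A, by 2.8 dB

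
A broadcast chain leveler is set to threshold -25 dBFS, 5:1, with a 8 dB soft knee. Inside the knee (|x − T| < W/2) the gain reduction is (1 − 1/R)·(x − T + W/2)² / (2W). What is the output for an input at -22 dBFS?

-24.45 dBFS

x − T + W/2 = -22 − (-25) + 4 = 7.
GR = (1 − 1/5) × 7² / 16 = 0.8 × 49 / 16 = 2.45 dB.
Output = -22 − 2.45 = -24.45 dBFS.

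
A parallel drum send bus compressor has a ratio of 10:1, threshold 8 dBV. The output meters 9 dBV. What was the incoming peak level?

Post-compression overshoot = 9 − 8 = 1 dB.
Input overshoot = R × output overshoot = 10 dB → input = 8 + 10 = 18 dBV.

18 dBV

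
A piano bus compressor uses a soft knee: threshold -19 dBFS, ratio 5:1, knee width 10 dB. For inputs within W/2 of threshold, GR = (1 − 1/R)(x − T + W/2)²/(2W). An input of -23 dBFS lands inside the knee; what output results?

-23.04 dBFS

x − T + W/2 = -23 − (-19) + 5 = 1.
GR = (1 − 1/5) × 1² / 20 = 0.8 × 1 / 20 = 0.04 dB.
Output = -23 − 0.04 = -23.04 dBFS.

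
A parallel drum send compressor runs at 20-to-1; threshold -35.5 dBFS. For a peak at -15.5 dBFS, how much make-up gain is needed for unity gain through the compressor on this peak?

19 dB

Overshoot 20 dB → 20/20 = 1 dB after compression, so the compressed level is -35.5 + 1 = -34.5 dBFS.
Make-up = target − compressed = -15.5 − (-34.5) = 19 dB.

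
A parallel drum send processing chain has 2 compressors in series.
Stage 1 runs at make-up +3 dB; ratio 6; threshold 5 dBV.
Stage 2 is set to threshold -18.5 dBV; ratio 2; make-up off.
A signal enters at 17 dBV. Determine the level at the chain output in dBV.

-4.25 dBV

Stage 1: overshoot 12 dB → 12/6 = 2 dB → 7 dBV; +3 dB make-up → 10 dBV.
Stage 2: overshoot 28.5 dB → 28.5/2 = 14.25 dB → -4.25 dBV.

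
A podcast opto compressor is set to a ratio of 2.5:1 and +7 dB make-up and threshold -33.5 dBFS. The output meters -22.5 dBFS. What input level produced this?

-23.5 dBFS

Stripping the +7 dB make-up gives -29.5 dBFS at the gain stage.
The compressed level sits -29.5 − (-33.5) = 4 dB over threshold.
Before 2.5:1 compression the overshoot was 4 × 2.5 = 10 dB, so input = -33.5 + 10 = -23.5 dBFS.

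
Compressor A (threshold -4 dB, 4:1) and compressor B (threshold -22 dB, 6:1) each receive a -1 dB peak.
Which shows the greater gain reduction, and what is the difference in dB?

B, by 15.25 dB

A: GR = 3 − 3/4 = 2.25 dB.
B: GR = 21 − 21/6 = 17.5 dB.
B applies 15.25 dB more gain reduction.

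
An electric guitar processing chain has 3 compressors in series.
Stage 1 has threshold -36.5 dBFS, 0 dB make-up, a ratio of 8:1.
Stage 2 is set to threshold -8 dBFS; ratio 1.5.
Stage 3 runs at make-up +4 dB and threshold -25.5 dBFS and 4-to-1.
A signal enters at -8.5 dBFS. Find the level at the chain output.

Stage 1: -8.5 dBFS is 28 dB over -36.5 dBFS; at 8:1 that becomes 3.5 dB over, giving -33 dBFS.
Stage 2: -33 dBFS ≤ -8 dBFS, so stage 2 doesn't engage; output -33 dBFS.
Stage 3: below threshold (-33 ≤ -25.5); passes unchanged; make-up brings it to -29 dBFS.

-29 dBFS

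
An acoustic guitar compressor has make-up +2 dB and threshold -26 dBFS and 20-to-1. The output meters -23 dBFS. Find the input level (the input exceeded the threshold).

-6 dBFS

Before make-up, the level was -23 − 2 = -25 dBFS.
The compressed level sits -25 − (-26) = 1 dB over threshold.
Undo the ratio: input overshoot = 1 × 20 = 20 dB, giving input = -6 dBFS.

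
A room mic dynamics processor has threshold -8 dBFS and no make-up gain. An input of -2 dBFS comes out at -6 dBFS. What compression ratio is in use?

Input overshoot = -2 − (-8) = 6 dB; output overshoot = -6 − (-8) = 2 dB.
Ratio = 6 / 2 = 3.

3:1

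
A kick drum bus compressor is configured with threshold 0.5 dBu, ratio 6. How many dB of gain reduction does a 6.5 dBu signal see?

The signal is 6 dB above threshold.
At 6:1, output sits 6/6 = 1 dB above threshold.
Gain reduction = 6 − 1 = 5 dB.

5 dB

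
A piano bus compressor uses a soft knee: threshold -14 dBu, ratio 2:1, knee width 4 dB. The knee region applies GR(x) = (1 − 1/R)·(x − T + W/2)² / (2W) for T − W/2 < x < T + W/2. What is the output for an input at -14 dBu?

-14.25 dBu

x − T + W/2 = -14 − (-14) + 2 = 2.
GR = (1 − 1/2) × 2² / 8 = 0.5 × 4 / 8 = 0.25 dB.
Output = -14 − 0.25 = -14.25 dBu.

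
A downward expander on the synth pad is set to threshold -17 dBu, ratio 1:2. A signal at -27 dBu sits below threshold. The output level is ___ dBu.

Below threshold, a 1:2 expander applies gain = (2−1)×(T − x) of attenuation.
(2−1) × 10 = 10 dB, so output = -27 − 10 = -37 dBu.

-37 dBu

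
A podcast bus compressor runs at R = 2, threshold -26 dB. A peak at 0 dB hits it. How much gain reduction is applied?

13 dB

0 dB exceeds the threshold by 26 dB.
A 2:1 ratio leaves 13 dB of that excess.
GR = overshoot in − overshoot out = 26 − 13 = 13 dB.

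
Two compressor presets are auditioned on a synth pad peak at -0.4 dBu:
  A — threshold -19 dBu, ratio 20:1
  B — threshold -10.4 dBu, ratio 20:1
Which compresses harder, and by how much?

A: GR = 18.6 − 18.6/20 = 17.67 dB.
B: GR = 10 − 10/20 = 9.5 dB.
Difference: 8.17 dB in favour of A.

A, by 8.17 dB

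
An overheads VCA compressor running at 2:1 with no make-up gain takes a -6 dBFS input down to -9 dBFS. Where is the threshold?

-12 dBFS

Input is 6 dB above T (since output overshoot × R = input overshoot: (-9 − T)·2 = -6 − T gives T = -12 dBFS).
Check: -12 + (-6 − (-12))/2 = -12 + 3 = -9 dBFS. ✓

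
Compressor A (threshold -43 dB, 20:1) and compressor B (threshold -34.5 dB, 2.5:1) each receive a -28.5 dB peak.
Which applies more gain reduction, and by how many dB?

A: GR = 14.5 − 14.5/20 = 13.775 dB.
B: GR = 6 − 6/2.5 = 3.6 dB.
A reduces 10.175 dB more.

A, by 10.175 dB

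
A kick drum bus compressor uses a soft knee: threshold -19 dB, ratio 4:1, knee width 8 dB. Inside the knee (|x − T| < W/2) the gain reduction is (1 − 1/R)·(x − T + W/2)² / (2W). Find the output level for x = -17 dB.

-18.6875 dB

x − T + W/2 = -17 − (-19) + 4 = 6.
GR = (1 − 1/4) × 6² / 16 = 0.75 × 36 / 16 = 1.6875 dB.
Output = -17 − 1.6875 = -18.6875 dB.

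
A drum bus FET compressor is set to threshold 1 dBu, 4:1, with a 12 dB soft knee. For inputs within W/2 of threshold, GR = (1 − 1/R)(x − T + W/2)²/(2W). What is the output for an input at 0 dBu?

-0.78125 dBu

x − T + W/2 = 0 − 1 + 6 = 5.
GR = (1 − 1/4) × 5² / 24 = 0.75 × 25 / 24 = 0.78125 dB.
Output = 0 − 0.78125 = -0.78125 dBu.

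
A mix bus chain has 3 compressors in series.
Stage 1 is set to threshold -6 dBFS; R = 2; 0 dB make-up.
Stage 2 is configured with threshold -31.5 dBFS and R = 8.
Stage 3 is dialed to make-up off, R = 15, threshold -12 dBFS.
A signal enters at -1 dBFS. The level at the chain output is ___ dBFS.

-28 dBFS

Stage 1: -1 dBFS is 5 dB over -6 dBFS; at 2:1 that becomes 2.5 dB over, giving -3.5 dBFS.
Stage 2: -3.5 dBFS is 28 dB over -31.5 dBFS; at 8:1 that becomes 3.5 dB over, giving -28 dBFS.
Stage 3: -28 dBFS is at or below the -12 dBFS threshold — no compression; output -28 dBFS.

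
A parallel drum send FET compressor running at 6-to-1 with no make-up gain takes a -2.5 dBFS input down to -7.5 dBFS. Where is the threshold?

-8.5 dBFS

Let T be the threshold. Output overshoot = (input overshoot)/R, so -7.5 − T = (-2.5 − T)/6.
6·(-7.5 − T) = -2.5 − T → 5·T = -45 − (-2.5) = -42.5.
T = -42.5/5 = -8.5 dBFS.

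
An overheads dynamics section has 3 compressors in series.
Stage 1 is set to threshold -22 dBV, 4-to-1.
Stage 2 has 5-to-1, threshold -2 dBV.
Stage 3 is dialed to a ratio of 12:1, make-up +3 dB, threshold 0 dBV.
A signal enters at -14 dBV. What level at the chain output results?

-17 dBV

Stage 1: -14 dBV is 8 dB over -22 dBV; at 4:1 that becomes 2 dB over, giving -20 dBV.
Stage 2: below threshold (-20 ≤ -2); passes unchanged; output -20 dBV.
Stage 3: below threshold (-20 ≤ 0); passes unchanged; make-up brings it to -17 dBV.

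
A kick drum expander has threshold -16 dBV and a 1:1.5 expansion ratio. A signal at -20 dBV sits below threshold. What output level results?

Undershoot = (-16) − (-20) = 4 dB.
At 1:1.5, that expands to 6 dB under threshold.
Output = -16 − 6 = -22 dBV.

-22 dBV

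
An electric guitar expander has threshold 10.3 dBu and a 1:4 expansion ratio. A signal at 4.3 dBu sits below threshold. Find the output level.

The input is 6 dB below the 10.3 dBu threshold.
A 1:4 expander multiplies undershoot by 4: 6 × 4 = 24 dB below threshold.
Output = 10.3 − 24 = -13.7 dBu.

-13.7 dBu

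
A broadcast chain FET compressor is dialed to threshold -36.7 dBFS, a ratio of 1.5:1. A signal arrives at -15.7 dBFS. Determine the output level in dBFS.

-22.7 dBFS

-15.7 dBFS sits 21 dB over threshold.
The 21 dB excess becomes 14 dB after 1.5:1 reduction.
So the level is -36.7 + 14 = -22.7 dBFS.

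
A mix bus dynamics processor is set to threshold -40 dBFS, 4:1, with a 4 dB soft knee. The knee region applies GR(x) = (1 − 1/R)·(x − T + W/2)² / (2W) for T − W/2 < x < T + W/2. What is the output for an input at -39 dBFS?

-39.84375 dBFS

x − T + W/2 = -39 − (-40) + 2 = 3.
GR = (1 − 1/4) × 3² / 8 = 0.75 × 9 / 8 = 0.84375 dB.
Output = -39 − 0.84375 = -39.84375 dBFS.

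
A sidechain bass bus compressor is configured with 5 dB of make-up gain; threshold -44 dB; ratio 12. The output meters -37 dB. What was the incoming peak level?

Stripping the +5 dB make-up gives -42 dB at the gain stage.
Post-compression overshoot = -42 − (-44) = 2 dB.
Undo the ratio: input overshoot = 2 × 12 = 24 dB, giving input = -20 dB.

-20 dB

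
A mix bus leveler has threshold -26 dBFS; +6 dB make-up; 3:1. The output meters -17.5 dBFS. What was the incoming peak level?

Remove make-up: -17.5 − 6 = -23.5 dBFS.
The compressed level sits -23.5 − (-26) = 2.5 dB over threshold.
Input overshoot = R × output overshoot = 7.5 dB → input = -26 + 7.5 = -18.5 dBFS.

-18.5 dBFS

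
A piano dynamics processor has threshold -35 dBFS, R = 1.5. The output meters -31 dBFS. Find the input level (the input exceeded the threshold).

-29 dBFS

Post-compression overshoot = -31 − (-35) = 4 dB.
Input overshoot = R × output overshoot = 6 dB → input = -35 + 6 = -29 dBFS.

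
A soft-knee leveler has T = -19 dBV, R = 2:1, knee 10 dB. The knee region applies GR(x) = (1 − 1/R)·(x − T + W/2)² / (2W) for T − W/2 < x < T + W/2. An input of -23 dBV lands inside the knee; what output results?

-23.025 dBV

x − T + W/2 = -23 − (-19) + 5 = 1.
GR = (1 − 1/2) × 1² / 20 = 0.5 × 1 / 20 = 0.025 dB.
Output = -23 − 0.025 = -23.025 dBV.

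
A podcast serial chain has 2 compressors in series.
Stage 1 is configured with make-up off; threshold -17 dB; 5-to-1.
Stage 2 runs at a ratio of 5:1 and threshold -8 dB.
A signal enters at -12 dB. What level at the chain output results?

Stage 1: overshoot 5 dB → 5/5 = 1 dB → -16 dB.
Stage 2: -16 dB ≤ -8 dB, so stage 2 doesn't engage; output -16 dB.

-16 dB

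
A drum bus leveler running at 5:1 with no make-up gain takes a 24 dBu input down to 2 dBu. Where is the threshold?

-3.5 dBu

Gain reduction = 24 − 2 = 22 dB; output overshoot = GR / (R − 1) = 22 / 4 = 5.5 dB.
Threshold = output − output overshoot = 2 − 5.5 = -3.5 dBu.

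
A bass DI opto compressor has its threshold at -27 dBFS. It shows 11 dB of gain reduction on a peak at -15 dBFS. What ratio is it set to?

Input overshoot = -15 − (-27) = 12 dB.
Output overshoot = 12 − 11 = 1 dB.
Ratio = input overshoot / output overshoot = 12 / 1 = 12.

12:1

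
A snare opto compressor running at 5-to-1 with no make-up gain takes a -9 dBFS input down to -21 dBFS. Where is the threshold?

-24 dBFS

Gain reduction = -9 − (-21) = 12 dB; output overshoot = GR / (R − 1) = 12 / 4 = 3 dB.
Threshold = output − output overshoot = -21 − 3 = -24 dBFS.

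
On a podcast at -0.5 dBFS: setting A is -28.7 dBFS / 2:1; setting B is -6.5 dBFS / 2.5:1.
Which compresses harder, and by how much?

A: 28.2 dB over, compressed to 14.1 dB over, so 14.1 dB of GR.
B: 6 dB over, compressed to 2.4 dB over, so 3.6 dB of GR.
A reduces 10.5 dB more.

A, by 10.5 dB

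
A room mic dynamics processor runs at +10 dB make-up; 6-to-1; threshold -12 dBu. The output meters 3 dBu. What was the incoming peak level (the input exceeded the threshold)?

Stripping the +10 dB make-up gives -7 dBu at the gain stage.
Post-compression overshoot = -7 − (-12) = 5 dB.
Input overshoot = R × output overshoot = 30 dB → input = -12 + 30 = 18 dBu.

18 dBu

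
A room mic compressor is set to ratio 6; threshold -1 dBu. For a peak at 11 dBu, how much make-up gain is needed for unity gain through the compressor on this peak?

10 dB

Overshoot 12 dB → 12/6 = 2 dB after compression, so the compressed level is -1 + 2 = 1 dBu.
Make-up = target − compressed = 11 − 1 = 10 dB.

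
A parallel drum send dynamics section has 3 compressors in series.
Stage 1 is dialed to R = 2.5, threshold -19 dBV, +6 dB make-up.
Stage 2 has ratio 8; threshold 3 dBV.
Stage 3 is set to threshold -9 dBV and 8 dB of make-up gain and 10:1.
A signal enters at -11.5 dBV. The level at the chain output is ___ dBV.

Stage 1: overshoot 7.5 dB → 7.5/2.5 = 3 dB → -16 dBV; +6 dB make-up → -10 dBV.
Stage 2: -10 dBV is at or below the 3 dBV threshold — no compression; output -10 dBV.
Stage 3: -10 dBV is at or below the -9 dBV threshold — no compression; make-up brings it to -2 dBV.

-2 dBV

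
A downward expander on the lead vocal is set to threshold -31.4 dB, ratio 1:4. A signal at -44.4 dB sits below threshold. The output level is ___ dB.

Undershoot = (-31.4) − (-44.4) = 13 dB.
At 1:4, that expands to 52 dB under threshold.
Output = -31.4 − 52 = -83.4 dB.

-83.4 dB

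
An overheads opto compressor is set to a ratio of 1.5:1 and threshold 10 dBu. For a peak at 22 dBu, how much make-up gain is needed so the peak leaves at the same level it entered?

4 dB

Overshoot 12 dB → 12/1.5 = 8 dB after compression, so the compressed level is 10 + 8 = 18 dBu.
Make-up = target − compressed = 22 − 18 = 4 dB.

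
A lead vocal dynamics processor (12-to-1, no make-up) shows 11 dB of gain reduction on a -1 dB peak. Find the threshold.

Let T be the threshold. Output overshoot = (input overshoot)/R, so -12 − T = (-1 − T)/12.
12·(-12 − T) = -1 − T → 11·T = -144 − (-1) = -143.
T = -143/11 = -13 dB.

-13 dB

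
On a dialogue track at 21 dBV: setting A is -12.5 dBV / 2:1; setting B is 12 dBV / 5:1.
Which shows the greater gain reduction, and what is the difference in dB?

A, by 9.55 dB

A: GR = 33.5 − 33.5/2 = 16.75 dB.
B: GR = 9 − 9/5 = 7.2 dB.
A reduces 9.55 dB more.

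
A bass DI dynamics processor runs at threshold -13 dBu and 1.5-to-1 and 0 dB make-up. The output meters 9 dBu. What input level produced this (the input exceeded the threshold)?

20 dBu

Post-compression overshoot = 9 − (-13) = 22 dB.
Input overshoot = R × output overshoot = 33 dB → input = -13 + 33 = 20 dBu.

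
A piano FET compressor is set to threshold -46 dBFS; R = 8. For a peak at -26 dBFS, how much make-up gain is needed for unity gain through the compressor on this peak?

17.5 dB

Without make-up, output = threshold + overshoot/8 = -46 + 2.5 = -43.5 dBFS.
Gap to target: 17.5 dB.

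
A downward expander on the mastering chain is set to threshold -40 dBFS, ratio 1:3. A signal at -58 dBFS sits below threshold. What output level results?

-94 dBFS

Undershoot = (-40) − (-58) = 18 dB.
At 1:3, that expands to 54 dB under threshold.
Output = -40 − 54 = -94 dBFS.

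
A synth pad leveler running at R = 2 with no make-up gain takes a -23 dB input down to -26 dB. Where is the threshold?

-29 dB

Let T be the threshold. Output overshoot = (input overshoot)/R, so -26 − T = (-23 − T)/2.
2·(-26 − T) = -23 − T → 1·T = -52 − (-23) = -29.
T = -29/1 = -29 dB.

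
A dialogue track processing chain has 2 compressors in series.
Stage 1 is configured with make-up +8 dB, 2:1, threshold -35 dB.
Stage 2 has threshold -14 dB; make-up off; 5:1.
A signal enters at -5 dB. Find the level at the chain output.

Stage 1: 30 dB above -35 dB, reduced 2:1 to 15 dB above → -20 dB; +8 dB make-up → -12 dB.
Stage 2: 2 dB above -14 dB, reduced 5:1 to 0.4 dB above → -13.6 dB.

-13.6 dB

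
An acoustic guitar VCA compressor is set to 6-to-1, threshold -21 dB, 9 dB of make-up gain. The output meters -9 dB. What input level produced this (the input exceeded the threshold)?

Stripping the +9 dB make-up gives -18 dB at the gain stage.
The compressed level sits -18 − (-21) = 3 dB over threshold.
Input overshoot = R × output overshoot = 18 dB → input = -21 + 18 = -3 dB.

-3 dB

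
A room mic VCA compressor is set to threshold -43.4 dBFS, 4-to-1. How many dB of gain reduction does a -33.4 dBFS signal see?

Overshoot = -33.4 − (-43.4) = 10 dB.
After 4:1 compression the overshoot becomes 10/4 = 2.5 dB.
GR = overshoot in − overshoot out = 10 − 2.5 = 7.5 dB.

7.5 dB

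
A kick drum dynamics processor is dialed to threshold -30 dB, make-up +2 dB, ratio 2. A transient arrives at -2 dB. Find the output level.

Overshoot: -2 − (-30) = 28 dB.
At 2:1 the overshoot is divided by 2, leaving 14 dB above threshold.
Output = -30 + 14 = -16 dB; make-up adds 2 dB, giving -14 dB.

-14 dB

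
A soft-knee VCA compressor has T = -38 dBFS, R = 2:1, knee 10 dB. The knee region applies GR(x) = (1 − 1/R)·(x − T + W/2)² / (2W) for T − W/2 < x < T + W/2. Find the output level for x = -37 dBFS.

-37.9 dBFS

x − T + W/2 = -37 − (-38) + 5 = 6.
GR = (1 − 1/2) × 6² / 20 = 0.5 × 36 / 20 = 0.9 dB.
Output = -37 − 0.9 = -37.9 dBFS.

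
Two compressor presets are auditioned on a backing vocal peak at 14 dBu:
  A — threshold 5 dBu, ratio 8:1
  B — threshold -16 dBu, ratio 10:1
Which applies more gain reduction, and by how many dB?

A: overshoot 9 dB → output overshoot 1.125 dB → GR 7.875 dB.
B: overshoot 30 dB → output overshoot 3 dB → GR 27 dB.
Difference: 19.125 dB in favour of B.

B, by 19.125 dB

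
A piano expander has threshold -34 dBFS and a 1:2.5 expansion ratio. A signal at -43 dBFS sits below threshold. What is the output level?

-56.5 dBFS

Below threshold, a 1:2.5 expander applies gain = (2.5−1)×(T − x) of attenuation.
(2.5−1) × 9 = 13.5 dB, so output = -43 − 13.5 = -56.5 dBFS.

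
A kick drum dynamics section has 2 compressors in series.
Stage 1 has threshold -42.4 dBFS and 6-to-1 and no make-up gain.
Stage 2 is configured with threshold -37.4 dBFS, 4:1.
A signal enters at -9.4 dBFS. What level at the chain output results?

-37.275 dBFS

Stage 1: overshoot 33 dB → 33/6 = 5.5 dB → -36.9 dBFS.
Stage 2: overshoot 0.5 dB → 0.5/4 = 0.125 dB → -37.275 dBFS.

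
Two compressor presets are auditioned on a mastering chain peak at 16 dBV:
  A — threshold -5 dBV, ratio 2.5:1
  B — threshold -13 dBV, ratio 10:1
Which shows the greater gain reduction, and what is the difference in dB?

A: overshoot 21 dB → output overshoot 8.4 dB → GR 12.6 dB.
B: overshoot 29 dB → output overshoot 2.9 dB → GR 26.1 dB.
B applies 13.5 dB more gain reduction.

B, by 13.5 dB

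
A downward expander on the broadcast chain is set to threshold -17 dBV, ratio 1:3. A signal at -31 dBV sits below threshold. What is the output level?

-59 dBV

Below threshold, a 1:3 expander applies gain = (3−1)×(T − x) of attenuation.
(3−1) × 14 = 28 dB, so output = -31 − 28 = -59 dBV.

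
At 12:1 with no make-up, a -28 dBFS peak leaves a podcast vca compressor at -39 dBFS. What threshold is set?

Let T be the threshold. Output overshoot = (input overshoot)/R, so -39 − T = (-28 − T)/12.
12·(-39 − T) = -28 − T → 11·T = -468 − (-28) = -440.
T = -440/11 = -40 dBFS.

-40 dBFS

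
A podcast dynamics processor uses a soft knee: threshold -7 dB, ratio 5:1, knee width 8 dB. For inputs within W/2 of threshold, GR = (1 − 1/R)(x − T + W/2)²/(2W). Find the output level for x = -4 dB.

-6.45 dB

x − T + W/2 = -4 − (-7) + 4 = 7.
GR = (1 − 1/5) × 7² / 16 = 0.8 × 49 / 16 = 2.45 dB.
Output = -4 − 2.45 = -6.45 dB.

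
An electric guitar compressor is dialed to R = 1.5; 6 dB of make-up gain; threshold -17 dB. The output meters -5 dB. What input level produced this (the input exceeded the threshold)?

-8 dB

Stripping the +6 dB make-up gives -11 dB at the gain stage.
Post-compression overshoot = -11 − (-17) = 6 dB.
Undo the ratio: input overshoot = 6 × 1.5 = 9 dB, giving input = -8 dB.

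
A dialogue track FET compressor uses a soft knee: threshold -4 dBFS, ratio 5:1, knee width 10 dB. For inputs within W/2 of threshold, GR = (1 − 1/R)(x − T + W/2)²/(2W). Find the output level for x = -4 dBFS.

x − T + W/2 = -4 − (-4) + 5 = 5.
GR = (1 − 1/5) × 5² / 20 = 0.8 × 25 / 20 = 1 dB.
Output = -4 − 1 = -5 dBFS.

-5 dBFS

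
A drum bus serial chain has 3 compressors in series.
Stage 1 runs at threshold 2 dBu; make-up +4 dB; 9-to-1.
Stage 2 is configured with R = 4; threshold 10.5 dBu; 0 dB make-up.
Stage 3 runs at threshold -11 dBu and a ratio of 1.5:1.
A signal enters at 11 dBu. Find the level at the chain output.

Stage 1: 9 dB above 2 dBu, reduced 9:1 to 1 dB above → 3 dBu; +4 dB make-up → 7 dBu.
Stage 2: 7 dBu ≤ 10.5 dBu, so stage 2 doesn't engage; output 7 dBu.
Stage 3: 7 dBu is 18 dB over -11 dBu; at 1.5:1 that becomes 12 dB over, giving 1 dBu.

1 dBu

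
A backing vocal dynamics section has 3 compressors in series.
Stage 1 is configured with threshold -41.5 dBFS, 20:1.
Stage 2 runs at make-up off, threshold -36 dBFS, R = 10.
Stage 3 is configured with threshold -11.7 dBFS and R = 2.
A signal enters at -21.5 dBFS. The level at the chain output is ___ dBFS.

-40.5 dBFS

Stage 1: overshoot 20 dB → 20/20 = 1 dB → -40.5 dBFS.
Stage 2: below threshold (-40.5 ≤ -36); passes unchanged; output -40.5 dBFS.
Stage 3: -40.5 dBFS ≤ -11.7 dBFS, so stage 3 doesn't engage; output -40.5 dBFS.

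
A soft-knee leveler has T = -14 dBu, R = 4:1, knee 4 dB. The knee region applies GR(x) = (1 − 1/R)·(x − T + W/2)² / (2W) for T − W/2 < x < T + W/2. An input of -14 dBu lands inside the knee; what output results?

-14.375 dBu

x − T + W/2 = -14 − (-14) + 2 = 2.
GR = (1 − 1/4) × 2² / 8 = 0.75 × 4 / 8 = 0.375 dB.
Output = -14 − 0.375 = -14.375 dBu.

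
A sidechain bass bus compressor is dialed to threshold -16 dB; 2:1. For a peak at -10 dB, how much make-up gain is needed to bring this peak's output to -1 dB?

Without make-up, output = threshold + overshoot/2 = -16 + 3 = -13 dB.
Gap to target: 12 dB.

12 dB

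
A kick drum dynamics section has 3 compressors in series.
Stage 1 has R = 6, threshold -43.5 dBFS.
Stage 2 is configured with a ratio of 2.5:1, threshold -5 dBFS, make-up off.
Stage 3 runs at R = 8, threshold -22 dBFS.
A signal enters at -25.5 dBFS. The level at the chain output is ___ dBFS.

-40.5 dBFS

Stage 1: -25.5 dBFS is 18 dB over -43.5 dBFS; at 6:1 that becomes 3 dB over, giving -40.5 dBFS.
Stage 2: -40.5 dBFS is at or below the -5 dBFS threshold — no compression; output -40.5 dBFS.
Stage 3: -40.5 dBFS is at or below the -22 dBFS threshold — no compression; output -40.5 dBFS.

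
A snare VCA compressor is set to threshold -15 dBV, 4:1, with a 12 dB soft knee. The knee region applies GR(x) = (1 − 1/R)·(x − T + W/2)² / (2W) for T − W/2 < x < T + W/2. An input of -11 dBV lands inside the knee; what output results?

-14.125 dBV

x − T + W/2 = -11 − (-15) + 6 = 10.
GR = (1 − 1/4) × 10² / 24 = 0.75 × 100 / 24 = 3.125 dB.
Output = -11 − 3.125 = -14.125 dBV.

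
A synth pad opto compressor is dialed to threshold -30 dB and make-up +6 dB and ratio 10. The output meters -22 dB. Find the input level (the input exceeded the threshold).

-10 dB

Before make-up, the level was -22 − 6 = -28 dB.
That's 2 dB above the -30 dB threshold.
Undo the ratio: input overshoot = 2 × 10 = 20 dB, giving input = -10 dB.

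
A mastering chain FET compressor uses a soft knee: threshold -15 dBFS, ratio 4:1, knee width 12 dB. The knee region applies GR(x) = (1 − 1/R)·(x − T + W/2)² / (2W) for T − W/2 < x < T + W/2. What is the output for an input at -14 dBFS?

-15.53125 dBFS

x − T + W/2 = -14 − (-15) + 6 = 7.
GR = (1 − 1/4) × 7² / 24 = 0.75 × 49 / 24 = 1.53125 dB.
Output = -14 − 1.53125 = -15.53125 dBFS.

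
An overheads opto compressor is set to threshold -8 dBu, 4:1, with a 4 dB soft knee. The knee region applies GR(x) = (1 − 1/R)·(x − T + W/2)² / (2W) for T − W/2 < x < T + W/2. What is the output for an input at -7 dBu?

x − T + W/2 = -7 − (-8) + 2 = 3.
GR = (1 − 1/4) × 3² / 8 = 0.75 × 9 / 8 = 0.84375 dB.
Output = -7 − 0.84375 = -7.84375 dBu.

-7.84375 dBu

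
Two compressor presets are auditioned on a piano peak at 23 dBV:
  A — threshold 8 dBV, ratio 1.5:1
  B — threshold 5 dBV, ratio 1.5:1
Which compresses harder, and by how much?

A: overshoot 15 dB → output overshoot 10 dB → GR 5 dB.
B: overshoot 18 dB → output overshoot 12 dB → GR 6 dB.
B applies 1 dB more gain reduction.

B, by 1 dB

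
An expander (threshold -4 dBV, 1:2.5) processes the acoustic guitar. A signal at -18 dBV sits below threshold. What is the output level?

Below threshold, a 1:2.5 expander applies gain = (2.5−1)×(T − x) of attenuation.
(2.5−1) × 14 = 21 dB, so output = -18 − 21 = -39 dBV.

-39 dBV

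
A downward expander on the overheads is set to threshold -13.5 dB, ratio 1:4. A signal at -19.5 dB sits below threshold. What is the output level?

-37.5 dB

Below threshold, a 1:4 expander applies gain = (4−1)×(T − x) of attenuation.
(4−1) × 6 = 18 dB, so output = -19.5 − 18 = -37.5 dB.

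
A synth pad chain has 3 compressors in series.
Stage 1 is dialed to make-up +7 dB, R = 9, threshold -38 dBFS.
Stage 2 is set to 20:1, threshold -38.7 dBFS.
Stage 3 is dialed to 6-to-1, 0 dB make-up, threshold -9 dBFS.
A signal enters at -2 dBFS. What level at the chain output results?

-38.115 dBFS

Stage 1: 36 dB above -38 dBFS, reduced 9:1 to 4 dB above → -34 dBFS; +7 dB make-up → -27 dBFS.
Stage 2: -27 dBFS is 11.7 dB over -38.7 dBFS; at 20:1 that becomes 0.585 dB over, giving -38.115 dBFS.
Stage 3: -38.115 dBFS ≤ -9 dBFS, so stage 3 doesn't engage; output -38.115 dBFS.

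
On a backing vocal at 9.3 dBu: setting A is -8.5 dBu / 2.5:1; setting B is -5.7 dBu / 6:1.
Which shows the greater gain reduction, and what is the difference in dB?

B, by 1.82 dB

A: 17.8 dB over, compressed to 7.12 dB over, so 10.68 dB of GR.
B: 15 dB over, compressed to 2.5 dB over, so 12.5 dB of GR.
B applies 1.82 dB more gain reduction.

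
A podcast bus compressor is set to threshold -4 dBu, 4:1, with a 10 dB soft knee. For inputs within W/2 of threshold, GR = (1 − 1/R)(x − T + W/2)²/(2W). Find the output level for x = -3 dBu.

-4.35 dBu

x − T + W/2 = -3 − (-4) + 5 = 6.
GR = (1 − 1/4) × 6² / 20 = 0.75 × 36 / 20 = 1.35 dB.
Output = -3 − 1.35 = -4.35 dBu.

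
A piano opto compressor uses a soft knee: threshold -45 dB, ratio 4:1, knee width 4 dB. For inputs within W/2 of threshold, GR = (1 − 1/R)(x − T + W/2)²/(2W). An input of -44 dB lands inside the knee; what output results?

x − T + W/2 = -44 − (-45) + 2 = 3.
GR = (1 − 1/4) × 3² / 8 = 0.75 × 9 / 8 = 0.84375 dB.
Output = -44 − 0.84375 = -44.84375 dB.

-44.84375 dB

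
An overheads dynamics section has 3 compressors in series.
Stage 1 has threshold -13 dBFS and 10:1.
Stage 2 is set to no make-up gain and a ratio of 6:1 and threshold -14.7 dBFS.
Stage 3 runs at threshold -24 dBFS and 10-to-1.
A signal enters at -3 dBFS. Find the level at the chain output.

Stage 1: -3 dBFS is 10 dB over -13 dBFS; at 10:1 that becomes 1 dB over, giving -12 dBFS.
Stage 2: overshoot 2.7 dB → 2.7/6 = 0.45 dB → -14.25 dBFS.
Stage 3: -14.25 dBFS is 9.75 dB over -24 dBFS; at 10:1 that becomes 0.975 dB over, giving -23.025 dBFS.

-23.025 dBFS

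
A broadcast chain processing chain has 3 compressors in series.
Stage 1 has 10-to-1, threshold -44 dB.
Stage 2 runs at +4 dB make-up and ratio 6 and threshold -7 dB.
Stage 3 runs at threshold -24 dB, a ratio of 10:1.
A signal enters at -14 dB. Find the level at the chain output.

Stage 1: overshoot 30 dB → 30/10 = 3 dB → -41 dB.
Stage 2: -41 dB ≤ -7 dB, so stage 2 doesn't engage; make-up brings it to -37 dB.
Stage 3: below threshold (-37 ≤ -24); passes unchanged; output -37 dB.

-37 dB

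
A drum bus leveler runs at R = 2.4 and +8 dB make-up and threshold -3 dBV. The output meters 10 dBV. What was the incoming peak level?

9 dBV

Remove make-up: 10 − 8 = 2 dBV.
That's 5 dB above the -3 dBV threshold.
Undo the ratio: input overshoot = 5 × 2.4 = 12 dB, giving input = 9 dBV.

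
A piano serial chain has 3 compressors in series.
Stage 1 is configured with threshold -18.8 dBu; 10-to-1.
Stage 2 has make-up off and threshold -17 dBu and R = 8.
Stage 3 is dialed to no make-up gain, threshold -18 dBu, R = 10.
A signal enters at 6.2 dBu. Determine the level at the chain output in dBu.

-17.89125 dBu

Stage 1: 6.2 dBu is 25 dB over -18.8 dBu; at 10:1 that becomes 2.5 dB over, giving -16.3 dBu.
Stage 2: overshoot 0.7 dB → 0.7/8 = 0.0875 dB → -16.9125 dBu.
Stage 3: 1.0875 dB above -18 dBu, reduced 10:1 to 0.10875 dB above → -17.89125 dBu.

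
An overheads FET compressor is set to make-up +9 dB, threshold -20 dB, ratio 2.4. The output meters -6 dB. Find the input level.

-8 dB

Stripping the +9 dB make-up gives -15 dB at the gain stage.
The compressed level sits -15 − (-20) = 5 dB over threshold.
Undo the ratio: input overshoot = 5 × 2.4 = 12 dB, giving input = -8 dB.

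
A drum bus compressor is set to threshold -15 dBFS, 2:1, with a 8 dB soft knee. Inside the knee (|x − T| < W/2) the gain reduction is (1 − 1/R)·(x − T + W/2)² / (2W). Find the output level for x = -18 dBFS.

x − T + W/2 = -18 − (-15) + 4 = 1.
GR = (1 − 1/2) × 1² / 16 = 0.5 × 1 / 16 = 0.03125 dB.
Output = -18 − 0.03125 = -18.03125 dBFS.

-18.03125 dBFS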